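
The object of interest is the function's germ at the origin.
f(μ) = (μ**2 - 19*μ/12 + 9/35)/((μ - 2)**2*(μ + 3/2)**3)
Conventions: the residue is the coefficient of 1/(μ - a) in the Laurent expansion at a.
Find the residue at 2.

At the order-2 pole 2 set g(μ) = (μ - (2))^2*f(μ) = (μ**2 - 19*μ/12 + 9/35)/(μ + 3/2)**3.
Order-2 pole: residue = g'(a); g'(2) = 8714/252105, so the residue is 8714/252105.

The residue is 8714/252105.


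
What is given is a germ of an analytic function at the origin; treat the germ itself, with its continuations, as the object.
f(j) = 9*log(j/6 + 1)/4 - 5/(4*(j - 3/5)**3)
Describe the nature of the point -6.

The term (9/4)*log(1 - j/(-6)) has argument 1 - -6/(-6) = 0 at -6: a logarithmic (infinitely-sheeted) branch point; the remaining terms are analytic or single-valued there.

The point is a logarithmic branch point.


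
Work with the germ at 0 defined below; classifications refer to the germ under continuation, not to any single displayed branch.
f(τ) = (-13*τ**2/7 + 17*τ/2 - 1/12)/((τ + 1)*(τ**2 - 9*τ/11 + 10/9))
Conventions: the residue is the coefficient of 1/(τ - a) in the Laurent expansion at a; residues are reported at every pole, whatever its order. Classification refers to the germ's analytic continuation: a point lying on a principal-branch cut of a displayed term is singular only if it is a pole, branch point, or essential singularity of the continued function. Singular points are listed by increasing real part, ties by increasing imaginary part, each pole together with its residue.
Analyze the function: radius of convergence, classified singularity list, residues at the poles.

Radius of convergence at 0: 1.
At -1: a pole of order 1; residue -28941/8120.
At (9/22) - ((1/66)*sqrt(4111))*i: a pole of order 1; residue (13861/16240) + ((2451927/66762640)*sqrt(4111))*i.
At (9/22) + ((1/66)*sqrt(4111))*i: a pole of order 1; residue (13861/16240) - ((2451927/66762640)*sqrt(4111))*i.

Denominator factor (τ + 1): pole of order 1 at -1, modulus 1.
Denominator factor (τ**2 - 9*τ/11 + 10/9): discriminant -4111/1089, complex-conjugate roots (9/22) + ((1/66)*sqrt(4111))*i and (9/22) - ((1/66)*sqrt(4111))*i; poles of order 1, moduli (1/3)*sqrt(10) and (1/3)*sqrt(10).
The radius of convergence is the smallest modulus among the singular points: 1.
At the order-1 pole -1 set g(τ) = (τ - (-1))*f(τ) = (-13*τ**2/7 + 17*τ/2 - 1/12)/(τ**2 - 9*τ/11 + 10/9).
Simple pole: residue = g(a) at a = -1, which is -28941/8120.
The factor τ**2 - 9*τ/11 + 10/9 splits as (τ - a)(τ - a') with a = (9/22) - ((1/66)*sqrt(4111))*i, a' = (9/22) + ((1/66)*sqrt(4111))*i. At the order-1 pole a set g(τ) = (τ - a)*f(τ) = [(-13*τ**2/7 + 17*τ/2 - 1/12)/(τ + 1)] / (τ - a').
Simple pole: residue = g(a) at a = (9/22) - ((1/66)*sqrt(4111))*i, which is (13861/16240) + ((2451927/66762640)*sqrt(4111))*i.
The factor τ**2 - 9*τ/11 + 10/9 splits as (τ - a)(τ - a') with a = (9/22) + ((1/66)*sqrt(4111))*i, a' = (9/22) - ((1/66)*sqrt(4111))*i. At the order-1 pole a set g(τ) = (τ - a)*f(τ) = [(-13*τ**2/7 + 17*τ/2 - 1/12)/(τ + 1)] / (τ - a').
Simple pole: residue = g(a) at a = (9/22) + ((1/66)*sqrt(4111))*i, which is (13861/16240) - ((2451927/66762640)*sqrt(4111))*i.
List the singular points by increasing real part (a conjugate pair: the negative imaginary part first).


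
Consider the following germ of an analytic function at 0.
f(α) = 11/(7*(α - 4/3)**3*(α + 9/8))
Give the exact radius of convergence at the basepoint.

The radius of convergence is 9/8.

Denominator factor (α + 9/8): pole of order 1 at -9/8, modulus 9/8.
Denominator factor (α - 4/3)^3: pole of order 3 at 4/3, modulus 4/3.
The radius of convergence is the smallest modulus among the singular points: 9/8.


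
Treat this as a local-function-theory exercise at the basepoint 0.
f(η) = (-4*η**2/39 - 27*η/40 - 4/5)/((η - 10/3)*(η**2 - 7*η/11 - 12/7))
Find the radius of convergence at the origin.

Denominator factor (η - 10/3): pole of order 1 at 10/3, modulus 10/3.
Denominator factor (η**2 - 7*η/11 - 12/7): discriminant 6151/847, real irrational roots 7/22 + (1/154)*sqrt(43057) and 7/22 - (1/154)*sqrt(43057); poles of order 1, moduli 7/22 + (1/154)*sqrt(43057) and -7/22 + (1/154)*sqrt(43057).
The radius of convergence is the smallest modulus among the singular points: -7/22 + (1/154)*sqrt(43057).

The radius of convergence is -7/22 + (1/154)*sqrt(43057).


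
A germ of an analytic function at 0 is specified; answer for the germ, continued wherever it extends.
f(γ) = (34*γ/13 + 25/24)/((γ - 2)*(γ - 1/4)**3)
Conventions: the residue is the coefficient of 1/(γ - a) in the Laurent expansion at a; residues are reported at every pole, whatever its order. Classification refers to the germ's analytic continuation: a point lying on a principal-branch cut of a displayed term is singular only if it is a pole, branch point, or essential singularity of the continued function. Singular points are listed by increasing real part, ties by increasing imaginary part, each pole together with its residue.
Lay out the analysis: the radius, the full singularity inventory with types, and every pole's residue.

Radius of convergence at 0: 1/4.
At 1/4: a pole of order 3; residue -15656/13377.
At 2: a pole of order 1; residue 15656/13377.

Denominator factor (γ - 2): pole of order 1 at 2, modulus 2.
Denominator factor (γ - 1/4)^3: pole of order 3 at 1/4, modulus 1/4.
The radius of convergence is the smallest modulus among the singular points: 1/4.
At the order-3 pole 1/4 set g(γ) = (γ - (1/4))^3*f(γ) = (34*γ/13 + 25/24)/(γ - 2).
Order-3 pole: residue = g''(a)/2; g''(1/4) = -31312/13377, so the residue is -15656/13377.
At the order-1 pole 2 set g(γ) = (γ - (2))*f(γ) = (34*γ/13 + 25/24)/(γ - 1/4)**3.
Simple pole: residue = g(a) at a = 2, which is 15656/13377.
List the singular points by increasing real part (a conjugate pair: the negative imaginary part first).


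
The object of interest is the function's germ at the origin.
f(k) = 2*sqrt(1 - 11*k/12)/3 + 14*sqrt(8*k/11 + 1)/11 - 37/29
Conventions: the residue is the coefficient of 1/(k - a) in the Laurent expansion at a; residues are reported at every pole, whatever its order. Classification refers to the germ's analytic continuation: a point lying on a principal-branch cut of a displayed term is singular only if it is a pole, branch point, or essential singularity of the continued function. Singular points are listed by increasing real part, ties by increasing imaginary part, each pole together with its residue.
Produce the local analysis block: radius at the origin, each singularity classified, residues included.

Radius of convergence at 0: 12/11.
At -11/8: an algebraic (square-root) branch point.
At 12/11: an algebraic (square-root) branch point.

Branch term (14/11)*sqrt(1 - k/(-11/8)): its argument vanishes at k = -11/8, a square-root branch point, modulus 11/8.
Branch term (2/3)*sqrt(1 - k/(12/11)): its argument vanishes at k = 12/11, a square-root branch point, modulus 12/11.
The radius of convergence is the smallest modulus among the singular points: 12/11.
List the singular points by increasing real part (a conjugate pair: the negative imaginary part first).


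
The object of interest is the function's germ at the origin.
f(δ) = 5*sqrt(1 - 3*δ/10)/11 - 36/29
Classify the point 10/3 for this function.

The point is an algebraic (square-root) branch point.

The term (5/11)*sqrt(1 - δ/(10/3)) has argument 1 - 10/3/(10/3) = 0 at 10/3: a square-root (algebraic, two-sheeted) branch point; the remaining terms are analytic or single-valued there.


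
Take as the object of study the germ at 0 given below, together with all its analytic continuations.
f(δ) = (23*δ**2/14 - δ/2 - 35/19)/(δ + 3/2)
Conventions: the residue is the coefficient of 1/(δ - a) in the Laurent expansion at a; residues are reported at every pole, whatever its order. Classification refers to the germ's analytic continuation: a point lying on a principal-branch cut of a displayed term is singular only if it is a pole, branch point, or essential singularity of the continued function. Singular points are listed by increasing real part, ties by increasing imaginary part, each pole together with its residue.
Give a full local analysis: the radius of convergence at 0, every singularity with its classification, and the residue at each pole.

Radius of convergence at 0: 3/2.
At -3/2: a pole of order 1; residue 2771/1064.

Denominator factor (δ + 3/2): pole of order 1 at -3/2, modulus 3/2.
The radius of convergence is the smallest modulus among the singular points: 3/2.
At the order-1 pole -3/2 set g(δ) = (δ - (-3/2))*f(δ) = 23*δ**2/14 - δ/2 - 35/19.
Simple pole: residue = g(a) at a = -3/2, which is 2771/1064.


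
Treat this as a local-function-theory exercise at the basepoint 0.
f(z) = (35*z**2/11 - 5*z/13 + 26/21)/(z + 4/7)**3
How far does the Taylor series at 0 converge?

Denominator factor (z + 4/7)^3: pole of order 3 at -4/7, modulus 4/7.
The radius of convergence is the smallest modulus among the singular points: 4/7.

The radius of convergence is 4/7.


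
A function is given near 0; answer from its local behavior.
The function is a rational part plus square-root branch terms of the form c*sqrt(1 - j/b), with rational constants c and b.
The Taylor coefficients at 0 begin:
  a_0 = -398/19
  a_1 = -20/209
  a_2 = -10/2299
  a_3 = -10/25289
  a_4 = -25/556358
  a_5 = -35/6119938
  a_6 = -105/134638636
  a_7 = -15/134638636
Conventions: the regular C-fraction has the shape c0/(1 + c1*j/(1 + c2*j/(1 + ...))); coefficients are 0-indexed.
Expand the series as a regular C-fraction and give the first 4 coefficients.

The regular C-fraction coefficients are [-398/19, -10/2189, -179/4378, -199/3938].

Taylor coefficients (read off): a_0 = -398/19, a_1 = -20/209, a_2 = -10/2299, a_3 = -10/25289.
c0 = a_0 = -398/19. Peel one level at a time: if S = 1 + c*j/S' with S'(0) = 1, then c is the j-coefficient of S and S' = c*j/(S - 1).
S_1 = c0/f = 1 + (-10/2189)*j + (-895/4791721)*j^2 + ...; c1 = -10/2189.
S_2 = c1*j/(S_1 - 1) = 1 + (-179/4378)*j + (-1/484)*j^2 + ...; c2 = -179/4378.
S_3 = c2*j/(S_2 - 1) = 1 + (-199/3938)*j + ...; c3 = -199/3938.


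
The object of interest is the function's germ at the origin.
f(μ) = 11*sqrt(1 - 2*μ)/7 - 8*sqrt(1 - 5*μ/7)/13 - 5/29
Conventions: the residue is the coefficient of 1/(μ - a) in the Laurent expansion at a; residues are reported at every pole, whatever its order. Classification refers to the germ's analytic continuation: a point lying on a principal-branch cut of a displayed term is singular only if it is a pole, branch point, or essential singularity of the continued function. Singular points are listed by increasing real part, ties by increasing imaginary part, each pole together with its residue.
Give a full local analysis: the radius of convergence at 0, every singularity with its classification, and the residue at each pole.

Radius of convergence at 0: 1/2.
At 1/2: an algebraic (square-root) branch point.
At 7/5: an algebraic (square-root) branch point.

Branch term (-8/13)*sqrt(1 - μ/(7/5)): its argument vanishes at μ = 7/5, a square-root branch point, modulus 7/5.
Branch term (11/7)*sqrt(1 - μ/(1/2)): its argument vanishes at μ = 1/2, a square-root branch point, modulus 1/2.
The radius of convergence is the smallest modulus among the singular points: 1/2.
List the singular points by increasing real part (a conjugate pair: the negative imaginary part first).


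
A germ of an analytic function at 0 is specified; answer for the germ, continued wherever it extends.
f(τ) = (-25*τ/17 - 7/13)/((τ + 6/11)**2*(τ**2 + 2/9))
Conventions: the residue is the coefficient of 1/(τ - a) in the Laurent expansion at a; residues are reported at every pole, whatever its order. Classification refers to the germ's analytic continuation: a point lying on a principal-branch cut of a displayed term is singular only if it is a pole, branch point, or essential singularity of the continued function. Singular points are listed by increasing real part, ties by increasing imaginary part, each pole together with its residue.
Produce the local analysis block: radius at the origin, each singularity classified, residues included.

Radius of convergence at 0: (1/3)*sqrt(2).
At -6/11: a pole of order 2; residue -62466129/35399338.
At -((1/3)*sqrt(2))*i: a pole of order 1; residue (62466129/70798676) - ((156093993/141597352)*sqrt(2))*i.
At ((1/3)*sqrt(2))*i: a pole of order 1; residue (62466129/70798676) + ((156093993/141597352)*sqrt(2))*i.

Denominator factor (τ**2 + 2/9): discriminant -8/9, complex-conjugate roots ((1/3)*sqrt(2))*i and -((1/3)*sqrt(2))*i; poles of order 1, moduli (1/3)*sqrt(2) and (1/3)*sqrt(2).
Denominator factor (τ + 6/11)^2: pole of order 2 at -6/11, modulus 6/11.
The radius of convergence is the smallest modulus among the singular points: (1/3)*sqrt(2).
At the order-2 pole -6/11 set g(τ) = (τ - (-6/11))^2*f(τ) = (-25*τ/17 - 7/13)/(τ**2 + 2/9).
Order-2 pole: residue = g'(a); g'(-6/11) = -62466129/35399338, so the residue is -62466129/35399338.
The factor τ**2 + 2/9 splits as (τ - a)(τ - a') with a = -((1/3)*sqrt(2))*i, a' = ((1/3)*sqrt(2))*i. At the order-1 pole a set g(τ) = (τ - a)*f(τ) = [(-25*τ/17 - 7/13)/(τ + 6/11)**2] / (τ - a').
Simple pole: residue = g(a) at a = -((1/3)*sqrt(2))*i, which is (62466129/70798676) - ((156093993/141597352)*sqrt(2))*i.
The factor τ**2 + 2/9 splits as (τ - a)(τ - a') with a = ((1/3)*sqrt(2))*i, a' = -((1/3)*sqrt(2))*i. At the order-1 pole a set g(τ) = (τ - a)*f(τ) = [(-25*τ/17 - 7/13)/(τ + 6/11)**2] / (τ - a').
Simple pole: residue = g(a) at a = ((1/3)*sqrt(2))*i, which is (62466129/70798676) + ((156093993/141597352)*sqrt(2))*i.
List the singular points by increasing real part (a conjugate pair: the negative imaginary part first).


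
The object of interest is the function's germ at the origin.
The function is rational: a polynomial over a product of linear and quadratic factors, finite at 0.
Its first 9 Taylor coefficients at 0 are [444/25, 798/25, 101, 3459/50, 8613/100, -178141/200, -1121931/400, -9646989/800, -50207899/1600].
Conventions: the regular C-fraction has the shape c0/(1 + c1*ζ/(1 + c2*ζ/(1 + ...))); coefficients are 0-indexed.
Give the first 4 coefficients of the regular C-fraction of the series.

The regular C-fraction coefficients are [444/25, -133/74, -20179/14763, 2718131/473613].


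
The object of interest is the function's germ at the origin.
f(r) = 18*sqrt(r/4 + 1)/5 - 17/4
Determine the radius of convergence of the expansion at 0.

The radius of convergence is 4.

Branch term (18/5)*sqrt(1 - r/(-4)): its argument vanishes at r = -4, a square-root branch point, modulus 4.
The radius of convergence is the smallest modulus among the singular points: 4.


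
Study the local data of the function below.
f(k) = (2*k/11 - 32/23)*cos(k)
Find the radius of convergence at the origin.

The radius of convergence is infinite.

The factor cos(k) is entire and contributes no finite singular point.
The polynomial part has no poles.
No finite singular points: the Taylor series at 0 converges everywhere.


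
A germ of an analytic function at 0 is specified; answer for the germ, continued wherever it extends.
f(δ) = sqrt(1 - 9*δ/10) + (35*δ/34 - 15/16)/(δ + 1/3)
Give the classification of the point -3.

The point is a regular point.

Denominator factors: δ + 1/3 = -8/3 at δ = -3 — none vanishes.
Branch term sqrt(1 - δ/(10/9)): argument at -3 is 37/10, nonzero, so -3 is not its branch point (a point on a principal cut is still regular for the continued germ).
So the germ continues analytically to -3.


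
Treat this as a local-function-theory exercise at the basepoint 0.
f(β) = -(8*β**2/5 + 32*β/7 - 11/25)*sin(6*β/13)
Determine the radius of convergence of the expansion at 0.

The factor -sin(6*β/13) is entire and contributes no finite singular point.
The polynomial part has no poles.
No finite singular points: the Taylor series at 0 converges everywhere.

The radius of convergence is infinite.


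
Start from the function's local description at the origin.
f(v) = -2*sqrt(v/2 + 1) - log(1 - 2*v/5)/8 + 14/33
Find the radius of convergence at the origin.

The radius of convergence is 2.

Branch term (-2)*sqrt(1 - v/(-2)): its argument vanishes at v = -2, a square-root branch point, modulus 2.
Branch term (-1/8)*log(1 - v/(5/2)): its argument vanishes at v = 5/2, a logarithmic branch point, modulus 5/2.
The radius of convergence is the smallest modulus among the singular points: 2.


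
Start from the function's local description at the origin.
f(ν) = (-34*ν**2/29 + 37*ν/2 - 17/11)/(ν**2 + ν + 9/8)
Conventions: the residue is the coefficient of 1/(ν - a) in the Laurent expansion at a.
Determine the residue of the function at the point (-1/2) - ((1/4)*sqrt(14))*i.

The factor ν**2 + ν + 9/8 splits as (ν - a)(ν - a') with a = (-1/2) - ((1/4)*sqrt(14))*i, a' = (-1/2) + ((1/4)*sqrt(14))*i. At the order-1 pole a set g(ν) = (ν - a)*f(ν) = [-34*ν**2/29 + 37*ν/2 - 17/11] / (ν - a').
Simple pole: residue = g(a) at a = (-1/2) - ((1/4)*sqrt(14))*i, which is (1141/116) - ((3210/2233)*sqrt(14))*i.

The residue is (1141/116) - ((3210/2233)*sqrt(14))*i.


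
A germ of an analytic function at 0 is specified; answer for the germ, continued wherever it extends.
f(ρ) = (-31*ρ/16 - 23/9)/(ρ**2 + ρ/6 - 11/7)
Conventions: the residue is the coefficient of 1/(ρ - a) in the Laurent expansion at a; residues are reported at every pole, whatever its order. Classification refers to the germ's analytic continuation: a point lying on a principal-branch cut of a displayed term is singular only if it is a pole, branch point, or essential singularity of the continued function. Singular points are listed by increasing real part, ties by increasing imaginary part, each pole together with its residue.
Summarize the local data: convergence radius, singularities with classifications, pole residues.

Radius of convergence at 0: -1/12 + (1/84)*sqrt(11137).
At -1/12 - (1/84)*sqrt(11137): a pole of order 1; residue -31/32 + (1379/152736)*sqrt(11137).
At -1/12 + (1/84)*sqrt(11137): a pole of order 1; residue -31/32 - (1379/152736)*sqrt(11137).

Denominator factor (ρ**2 + ρ/6 - 11/7): discriminant 1591/252, real irrational roots -1/12 + (1/84)*sqrt(11137) and -1/12 - (1/84)*sqrt(11137); poles of order 1, moduli -1/12 + (1/84)*sqrt(11137) and 1/12 + (1/84)*sqrt(11137).
The radius of convergence is the smallest modulus among the singular points: -1/12 + (1/84)*sqrt(11137).
The factor ρ**2 + ρ/6 - 11/7 splits as (ρ - a)(ρ - a') with a = -1/12 - (1/84)*sqrt(11137), a' = -1/12 + (1/84)*sqrt(11137). At the order-1 pole a set g(ρ) = (ρ - a)*f(ρ) = [-31*ρ/16 - 23/9] / (ρ - a').
Simple pole: residue = g(a) at a = -1/12 - (1/84)*sqrt(11137), which is -31/32 + (1379/152736)*sqrt(11137).
The factor ρ**2 + ρ/6 - 11/7 splits as (ρ - a)(ρ - a') with a = -1/12 + (1/84)*sqrt(11137), a' = -1/12 - (1/84)*sqrt(11137). At the order-1 pole a set g(ρ) = (ρ - a)*f(ρ) = [-31*ρ/16 - 23/9] / (ρ - a').
Simple pole: residue = g(a) at a = -1/12 + (1/84)*sqrt(11137), which is -31/32 - (1379/152736)*sqrt(11137).
List the singular points by increasing real part (a conjugate pair: the negative imaginary part first).


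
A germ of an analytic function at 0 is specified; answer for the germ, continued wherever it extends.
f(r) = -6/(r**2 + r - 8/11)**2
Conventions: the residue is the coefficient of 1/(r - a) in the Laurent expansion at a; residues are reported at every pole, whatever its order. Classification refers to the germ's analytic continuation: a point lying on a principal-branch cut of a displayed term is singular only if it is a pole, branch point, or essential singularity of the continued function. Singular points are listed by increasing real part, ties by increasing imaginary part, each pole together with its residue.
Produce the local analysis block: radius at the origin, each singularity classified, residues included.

Denominator factor (r**2 + r - 8/11)^2: discriminant 43/11, real irrational roots -1/2 + (1/22)*sqrt(473) and -1/2 - (1/22)*sqrt(473); poles of order 2, moduli -1/2 + (1/22)*sqrt(473) and 1/2 + (1/22)*sqrt(473).
The radius of convergence is the smallest modulus among the singular points: -1/2 + (1/22)*sqrt(473).
The factor r**2 + r - 8/11 splits as (r - a)(r - a') with a = -1/2 - (1/22)*sqrt(473), a' = -1/2 + (1/22)*sqrt(473). At the order-2 pole a set g(r) = (r - a)^2*f(r) = [-6] / (r - a')^2.
Order-2 pole: residue = g'(a); g'(-1/2 - (1/22)*sqrt(473)) = -(132/1849)*sqrt(473), so the residue is -(132/1849)*sqrt(473).
The factor r**2 + r - 8/11 splits as (r - a)(r - a') with a = -1/2 + (1/22)*sqrt(473), a' = -1/2 - (1/22)*sqrt(473). At the order-2 pole a set g(r) = (r - a)^2*f(r) = [-6] / (r - a')^2.
Order-2 pole: residue = g'(a); g'(-1/2 + (1/22)*sqrt(473)) = (132/1849)*sqrt(473), so the residue is (132/1849)*sqrt(473).
List the singular points by increasing real part (a conjugate pair: the negative imaginary part first).

Radius of convergence at 0: -1/2 + (1/22)*sqrt(473).
At -1/2 - (1/22)*sqrt(473): a pole of order 2; residue -(132/1849)*sqrt(473).
At -1/2 + (1/22)*sqrt(473): a pole of order 2; residue (132/1849)*sqrt(473).


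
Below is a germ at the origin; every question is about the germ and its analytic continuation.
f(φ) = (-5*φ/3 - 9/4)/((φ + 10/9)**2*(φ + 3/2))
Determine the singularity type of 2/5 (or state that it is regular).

The point is a regular point.

Denominator factors: φ + 10/9 = 68/45 at φ = 2/5; φ + 3/2 = 19/10 at φ = 2/5 — none vanishes.
So the germ continues analytically to 2/5.


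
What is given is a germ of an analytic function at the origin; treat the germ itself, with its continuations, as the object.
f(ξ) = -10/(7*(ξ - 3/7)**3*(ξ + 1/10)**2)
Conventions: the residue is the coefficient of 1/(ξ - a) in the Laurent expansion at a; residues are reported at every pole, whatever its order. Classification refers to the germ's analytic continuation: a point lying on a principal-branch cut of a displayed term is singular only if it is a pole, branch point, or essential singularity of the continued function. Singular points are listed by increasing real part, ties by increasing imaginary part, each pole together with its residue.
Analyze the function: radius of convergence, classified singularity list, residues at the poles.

Denominator factor (ξ - 3/7)^3: pole of order 3 at 3/7, modulus 3/7.
Denominator factor (ξ + 1/10)^2: pole of order 2 at -1/10, modulus 1/10.
The radius of convergence is the smallest modulus among the singular points: 1/10.
At the order-2 pole -1/10 set g(ξ) = (ξ - (-1/10))^2*f(ξ) = -10/(7*(ξ - 3/7)**3).
Order-2 pole: residue = g'(a); g'(-1/10) = 102900000/1874161, so the residue is 102900000/1874161.
At the order-3 pole 3/7 set g(ξ) = (ξ - (3/7))^3*f(ξ) = -10/(7*(ξ + 1/10)**2).
Order-3 pole: residue = g''(a)/2; g''(3/7) = -205800000/1874161, so the residue is -102900000/1874161.
List the singular points by increasing real part (a conjugate pair: the negative imaginary part first).

Radius of convergence at 0: 1/10.
At -1/10: a pole of order 2; residue 102900000/1874161.
At 3/7: a pole of order 3; residue -102900000/1874161.


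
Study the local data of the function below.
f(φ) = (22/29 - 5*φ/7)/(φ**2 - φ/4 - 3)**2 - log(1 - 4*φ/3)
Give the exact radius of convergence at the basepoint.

The radius of convergence is 3/4.

Denominator factor (φ**2 - φ/4 - 3)^2: discriminant 193/16, real irrational roots 1/8 + (1/8)*sqrt(193) and 1/8 - (1/8)*sqrt(193); poles of order 2, moduli 1/8 + (1/8)*sqrt(193) and -1/8 + (1/8)*sqrt(193).
Branch term (-1)*log(1 - φ/(3/4)): its argument vanishes at φ = 3/4, a logarithmic branch point, modulus 3/4.
The radius of convergence is the smallest modulus among the singular points: 3/4.


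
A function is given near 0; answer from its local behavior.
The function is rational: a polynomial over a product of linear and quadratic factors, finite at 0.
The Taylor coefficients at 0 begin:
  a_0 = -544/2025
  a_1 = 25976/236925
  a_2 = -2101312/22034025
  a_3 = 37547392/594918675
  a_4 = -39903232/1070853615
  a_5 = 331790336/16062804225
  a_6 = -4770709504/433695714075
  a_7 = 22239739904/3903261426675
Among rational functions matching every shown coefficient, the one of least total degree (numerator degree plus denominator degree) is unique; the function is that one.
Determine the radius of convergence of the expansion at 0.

The radius of convergence is 9/4.

No rational of total degree below 4 reproduces all 8 coefficients; solving the [2/2] Pade equations on them gives f(v) = (-8*v**2/31 - 17*v/26 - 34/25)/(v + 9/4)**2, whose expansion matches every shown term.
Denominator factor (v + 9/4)^2: pole of order 2 at -9/4, modulus 9/4.
The radius of convergence is the smallest modulus among the singular points: 9/4.


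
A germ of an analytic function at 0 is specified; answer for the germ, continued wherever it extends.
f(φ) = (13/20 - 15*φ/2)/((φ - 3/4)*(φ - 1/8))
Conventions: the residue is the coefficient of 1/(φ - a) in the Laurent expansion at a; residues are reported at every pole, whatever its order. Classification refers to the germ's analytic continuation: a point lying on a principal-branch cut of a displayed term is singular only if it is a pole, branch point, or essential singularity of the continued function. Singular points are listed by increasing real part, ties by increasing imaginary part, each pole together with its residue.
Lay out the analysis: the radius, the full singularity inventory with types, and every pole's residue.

Radius of convergence at 0: 1/8.
At 1/8: a pole of order 1; residue 23/50.
At 3/4: a pole of order 1; residue -199/25.

Denominator factor (φ - 3/4): pole of order 1 at 3/4, modulus 3/4.
Denominator factor (φ - 1/8): pole of order 1 at 1/8, modulus 1/8.
The radius of convergence is the smallest modulus among the singular points: 1/8.
At the order-1 pole 1/8 set g(φ) = (φ - (1/8))*f(φ) = (13/20 - 15*φ/2)/(φ - 3/4).
Simple pole: residue = g(a) at a = 1/8, which is 23/50.
At the order-1 pole 3/4 set g(φ) = (φ - (3/4))*f(φ) = (13/20 - 15*φ/2)/(φ - 1/8).
Simple pole: residue = g(a) at a = 3/4, which is -199/25.
List the singular points by increasing real part (a conjugate pair: the negative imaginary part first).


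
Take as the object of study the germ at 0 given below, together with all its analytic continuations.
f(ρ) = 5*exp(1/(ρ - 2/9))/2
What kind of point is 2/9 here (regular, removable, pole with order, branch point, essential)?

The point is an essential singularity.

The exponent 1/(ρ - (2/9)) has a pole at 2/9, so exp(1/(ρ - (2/9))) takes every nonzero value near it: an essential singularity (not a pole of any order).


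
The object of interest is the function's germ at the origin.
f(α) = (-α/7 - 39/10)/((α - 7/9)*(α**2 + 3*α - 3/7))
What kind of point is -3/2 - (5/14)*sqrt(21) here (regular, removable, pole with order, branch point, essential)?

The denominator factor α**2 + 3*α - 3/7 vanishes at -3/2 - (5/14)*sqrt(21) and appears to the power 1; the numerator there equals -129/35 + (5/98)*sqrt(21), nonzero, and no other factor vanishes.
Hence a pole whose order is the multiplicity, 1.

The point is a pole of order 1.


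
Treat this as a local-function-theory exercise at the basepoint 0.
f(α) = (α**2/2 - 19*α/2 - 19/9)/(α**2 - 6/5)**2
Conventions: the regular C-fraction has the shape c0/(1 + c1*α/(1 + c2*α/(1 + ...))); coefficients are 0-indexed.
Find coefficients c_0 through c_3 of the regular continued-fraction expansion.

The regular C-fraction coefficients are [-475/324, -9/2, 4291/1026, 824092/2201283].

Taylor coefficients (expand at 0): a_0 = -475/324, a_1 = -475/72, a_2 = -4075/1944, a_3 = -2375/216.
c0 = a_0 = -475/324. Peel one level at a time: if S = 1 + c*α/S' with S'(0) = 1, then c is the α-coefficient of S and S' = c*α/(S - 1).
S_1 = c0/f = 1 + (-9/2)*α + (4291/228)*α^2 + ...; c1 = -9/2.
S_2 = c1*α/(S_1 - 1) = 1 + (4291/1026)*α + (-412046/263169)*α^2 + ...; c2 = 4291/1026.
S_3 = c2*α/(S_2 - 1) = 1 + (824092/2201283)*α + ...; c3 = 824092/2201283.


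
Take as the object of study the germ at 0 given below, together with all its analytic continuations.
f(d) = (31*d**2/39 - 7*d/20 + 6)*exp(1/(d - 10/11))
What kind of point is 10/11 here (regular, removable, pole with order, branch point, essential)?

The exponent 1/(d - (10/11)) has a pole at 10/11, so exp(1/(d - (10/11))) takes every nonzero value near it: an essential singularity (not a pole of any order).

The point is an essential singularity.


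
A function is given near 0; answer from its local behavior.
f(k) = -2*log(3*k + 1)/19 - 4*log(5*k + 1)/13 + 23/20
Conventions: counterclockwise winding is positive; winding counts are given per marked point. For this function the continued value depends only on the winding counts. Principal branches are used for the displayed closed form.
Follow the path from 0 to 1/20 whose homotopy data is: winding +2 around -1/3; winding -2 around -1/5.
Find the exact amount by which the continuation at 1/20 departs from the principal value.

The rational part is single-valued and drops out of the difference; each branch term changes only by its own monodromy.
(-4/13)*log(1 - k/(-1/5)): each positive loop around -1/5 adds 2*pi*i to the log, so winding -2 contributes (-4/13)*(-2)*2*pi*i = (16/13)*pi*i.
(-2/19)*log(1 - k/(-1/3)): each positive loop around -1/3 adds 2*pi*i to the log, so winding +2 contributes (-2/19)*(2)*2*pi*i = -(8/19)*pi*i.
Summing the contributions at k = 1/20 gives (200/247)*pi*i.

Continued minus principal equals (200/247)*pi*i.


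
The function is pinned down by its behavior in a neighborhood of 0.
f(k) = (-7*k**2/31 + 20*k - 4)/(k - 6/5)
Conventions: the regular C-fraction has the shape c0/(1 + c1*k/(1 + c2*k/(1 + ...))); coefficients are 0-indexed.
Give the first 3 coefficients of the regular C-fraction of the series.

The regular C-fraction coefficients are [10/3, 25/6, -7729/1550].

Taylor coefficients (expand at 0): a_0 = 10/3, a_1 = -125/9, a_2 = -9530/837.
c0 = a_0 = 10/3. Peel one level at a time: if S = 1 + c*k/S' with S'(0) = 1, then c is the k-coefficient of S and S' = c*k/(S - 1).
S_1 = c0/f = 1 + (25/6)*k + (7729/372)*k^2 + ...; c1 = 25/6.
S_2 = c1*k/(S_1 - 1) = 1 + (-7729/1550)*k + ...; c2 = -7729/1550.


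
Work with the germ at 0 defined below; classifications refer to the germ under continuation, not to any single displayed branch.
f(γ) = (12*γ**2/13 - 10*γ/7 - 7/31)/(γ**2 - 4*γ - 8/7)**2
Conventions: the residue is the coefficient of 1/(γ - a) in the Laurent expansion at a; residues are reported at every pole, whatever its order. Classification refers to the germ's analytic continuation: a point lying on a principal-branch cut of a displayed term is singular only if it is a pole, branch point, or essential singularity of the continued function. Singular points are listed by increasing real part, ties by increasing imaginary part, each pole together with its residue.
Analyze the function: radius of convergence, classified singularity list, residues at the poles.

Radius of convergence at 0: -2 + (6/7)*sqrt(7).
At 2 - (6/7)*sqrt(7): a pole of order 2; residue -(1297/38688)*sqrt(7).
At 2 + (6/7)*sqrt(7): a pole of order 2; residue (1297/38688)*sqrt(7).


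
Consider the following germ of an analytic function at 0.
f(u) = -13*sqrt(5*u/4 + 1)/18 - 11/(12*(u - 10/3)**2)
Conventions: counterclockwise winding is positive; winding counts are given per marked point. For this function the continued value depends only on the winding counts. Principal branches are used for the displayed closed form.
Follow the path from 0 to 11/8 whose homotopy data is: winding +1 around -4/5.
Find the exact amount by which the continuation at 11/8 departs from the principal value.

Continued minus principal equals (13/72)*sqrt(174).

The rational part is single-valued and drops out of the difference; each branch term changes only by its own monodromy.
(-13/18)*sqrt(1 - u/(-4/5)): winding +1 is odd, the square root flips sign, contributing -2*(-13/18)*sqrt(1 - (11/8)/(-4/5)) = -2*(-13/18)*sqrt(87/32) = (13/72)*sqrt(174).
Summing the contributions at u = 11/8 gives (13/72)*sqrt(174).


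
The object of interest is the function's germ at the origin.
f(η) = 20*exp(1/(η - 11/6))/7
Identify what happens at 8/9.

There is no denominator, hence no pole anywhere.
The essential point of exp(1/(η - (11/6))) is 11/6, not 8/9.
So the germ continues analytically to 8/9.

The point is a regular point.


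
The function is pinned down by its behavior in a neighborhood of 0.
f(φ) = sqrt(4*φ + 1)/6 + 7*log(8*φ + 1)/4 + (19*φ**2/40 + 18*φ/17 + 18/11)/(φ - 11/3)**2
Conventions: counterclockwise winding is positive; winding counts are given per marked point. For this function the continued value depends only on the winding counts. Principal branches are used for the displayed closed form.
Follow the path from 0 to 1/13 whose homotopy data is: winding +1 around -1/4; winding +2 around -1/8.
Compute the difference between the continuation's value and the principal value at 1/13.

Continued minus principal equals (-(1/39)*sqrt(221)) + ((7)*pi)*i.

The rational part is single-valued and drops out of the difference; each branch term changes only by its own monodromy.
(7/4)*log(1 - φ/(-1/8)): each positive loop around -1/8 adds 2*pi*i to the log, so winding +2 contributes (7/4)*(2)*2*pi*i = (7)*pi*i.
(1/6)*sqrt(1 - φ/(-1/4)): winding +1 is odd, the square root flips sign, contributing -2*(1/6)*sqrt(1 - (1/13)/(-1/4)) = -2*(1/6)*sqrt(17/13) = -(1/39)*sqrt(221).
Summing the contributions at φ = 1/13 gives (-(1/39)*sqrt(221)) + ((7)*pi)*i.


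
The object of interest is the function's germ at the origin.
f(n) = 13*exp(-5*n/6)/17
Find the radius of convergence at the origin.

The radius of convergence is infinite.

The factor exp(-5*n/6) is entire and contributes no finite singular point.
The polynomial part has no poles.
No finite singular points: the Taylor series at 0 converges everywhere.


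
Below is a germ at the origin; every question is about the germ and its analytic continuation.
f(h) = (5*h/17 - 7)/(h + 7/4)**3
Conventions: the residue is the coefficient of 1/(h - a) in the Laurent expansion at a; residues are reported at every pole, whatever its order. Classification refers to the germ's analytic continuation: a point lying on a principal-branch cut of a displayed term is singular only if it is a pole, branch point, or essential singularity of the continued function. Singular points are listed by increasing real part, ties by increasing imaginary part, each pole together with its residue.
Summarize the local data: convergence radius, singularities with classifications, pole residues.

Denominator factor (h + 7/4)^3: pole of order 3 at -7/4, modulus 7/4.
The radius of convergence is the smallest modulus among the singular points: 7/4.
At the order-3 pole -7/4 set g(h) = (h - (-7/4))^3*f(h) = 5*h/17 - 7.
Order-3 pole: residue = g''(a)/2; g''(-7/4) = 0, so the residue is 0.

Radius of convergence at 0: 7/4.
At -7/4: a pole of order 3; residue 0.


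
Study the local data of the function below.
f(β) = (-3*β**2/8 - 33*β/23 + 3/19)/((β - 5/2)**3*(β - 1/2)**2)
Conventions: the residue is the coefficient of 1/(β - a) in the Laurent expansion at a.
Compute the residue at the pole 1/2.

At the order-2 pole 1/2 set g(β) = (β - (1/2))^2*f(β) = (-3*β**2/8 - 33*β/23 + 3/19)/(β - 5/2)**3.
Order-2 pole: residue = g'(a); g'(1/2) = 78021/223744, so the residue is 78021/223744.

The residue is 78021/223744.


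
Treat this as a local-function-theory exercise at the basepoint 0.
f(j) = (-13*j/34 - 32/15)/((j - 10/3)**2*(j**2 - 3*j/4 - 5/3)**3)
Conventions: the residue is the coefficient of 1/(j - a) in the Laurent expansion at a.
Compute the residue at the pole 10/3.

The residue is 516050352/20751953125.

At the order-2 pole 10/3 set g(j) = (j - (10/3))^2*f(j) = (-13*j/34 - 32/15)/(j**2 - 3*j/4 - 5/3)**3.
Order-2 pole: residue = g'(a); g'(10/3) = 516050352/20751953125, so the residue is 516050352/20751953125.


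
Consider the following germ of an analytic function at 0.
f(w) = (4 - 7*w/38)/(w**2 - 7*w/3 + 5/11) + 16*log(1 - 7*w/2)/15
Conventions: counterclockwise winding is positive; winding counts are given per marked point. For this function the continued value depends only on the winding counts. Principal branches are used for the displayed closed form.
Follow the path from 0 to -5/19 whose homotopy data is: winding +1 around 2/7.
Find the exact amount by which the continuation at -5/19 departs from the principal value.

The rational part is single-valued and drops out of the difference; each branch term changes only by its own monodromy.
(16/15)*log(1 - w/(2/7)): each positive loop around 2/7 adds 2*pi*i to the log, so winding +1 contributes (16/15)*(1)*2*pi*i = (32/15)*pi*i.
Summing the contributions at w = -5/19 gives (32/15)*pi*i.

Continued minus principal equals (32/15)*pi*i.


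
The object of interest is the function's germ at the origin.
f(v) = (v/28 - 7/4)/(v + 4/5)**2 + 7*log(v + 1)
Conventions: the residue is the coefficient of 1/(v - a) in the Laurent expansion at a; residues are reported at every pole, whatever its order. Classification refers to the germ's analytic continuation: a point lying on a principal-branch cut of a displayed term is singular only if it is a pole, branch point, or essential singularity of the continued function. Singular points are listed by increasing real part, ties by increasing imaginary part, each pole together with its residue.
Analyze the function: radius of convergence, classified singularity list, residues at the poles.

Denominator factor (v + 4/5)^2: pole of order 2 at -4/5, modulus 4/5.
Branch term (7)*log(1 - v/(-1)): its argument vanishes at v = -1, a logarithmic branch point, modulus 1.
The radius of convergence is the smallest modulus among the singular points: 4/5.
The branch term is analytic at -4/5 and contributes nothing to the residue; only the rational part matters.
At the order-2 pole -4/5 set g(v) = (v - (-4/5))^2*(rational part) = v/28 - 7/4.
Order-2 pole: residue = g'(a); g'(-4/5) = 1/28, so the residue is 1/28.
List the singular points by increasing real part (a conjugate pair: the negative imaginary part first).

Radius of convergence at 0: 4/5.
At -1: a logarithmic branch point.
At -4/5: a pole of order 2; residue 1/28.


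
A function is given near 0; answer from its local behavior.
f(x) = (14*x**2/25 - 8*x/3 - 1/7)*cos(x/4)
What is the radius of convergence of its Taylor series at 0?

The radius of convergence is infinite.

The factor cos(x/4) is entire and contributes no finite singular point.
The polynomial part has no poles.
No finite singular points: the Taylor series at 0 converges everywhere.


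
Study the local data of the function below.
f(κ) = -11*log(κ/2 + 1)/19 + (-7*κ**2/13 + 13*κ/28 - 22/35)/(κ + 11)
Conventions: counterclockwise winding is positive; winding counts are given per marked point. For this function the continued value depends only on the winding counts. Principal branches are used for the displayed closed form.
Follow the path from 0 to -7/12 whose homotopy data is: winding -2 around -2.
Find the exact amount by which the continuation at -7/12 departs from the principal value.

The rational part is single-valued and drops out of the difference; each branch term changes only by its own monodromy.
(-11/19)*log(1 - κ/(-2)): each positive loop around -2 adds 2*pi*i to the log, so winding -2 contributes (-11/19)*(-2)*2*pi*i = (44/19)*pi*i.
Summing the contributions at κ = -7/12 gives (44/19)*pi*i.

Continued minus principal equals (44/19)*pi*i.


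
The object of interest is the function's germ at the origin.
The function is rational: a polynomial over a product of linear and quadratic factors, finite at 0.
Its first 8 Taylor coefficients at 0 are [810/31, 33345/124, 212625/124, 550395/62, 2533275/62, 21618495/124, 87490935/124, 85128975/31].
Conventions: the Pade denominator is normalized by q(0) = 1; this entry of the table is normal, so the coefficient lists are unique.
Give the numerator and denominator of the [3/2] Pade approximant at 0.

Taylor coefficients needed (read off): a_0 = 810/31, a_1 = 33345/124, a_2 = 212625/124, a_3 = 550395/62, a_4 = 2533275/62, a_5 = 21618495/124.
Write the denominator as Q(μ) = 1 + q1*μ + q2*μ^2. Requiring Q*f - P = O(μ^6) with deg P <= 3 kills the coefficients of μ^4..μ^5 in Q*f:
  μ^4: a_4 + q1*a_3 + q2*a_2 = 0, i.e. 2533275/62 + (550395/62)*q1 + (212625/124)*q2 = 0.
  μ^5: a_5 + q1*a_4 + q2*a_3 = 0, i.e. 21618495/124 + (2533275/62)*q1 + (550395/62)*q2 = 0.
Solving this linear system: q1 = -221415/30362, q2 = 211407/15181.
The numerator is Q*f truncated at degree 3: P0 = a_0 = 810/31; P1 = a_1 + q1*a_0 = 147518145/1882444; P2 = a_2 + q1*a_1 + q2*a_0 = 442554435/3764888; P3 = a_3 + q1*a_2 + q2*a_1 = 442554435/3764888.

The Pade approximant has numerator coefficients [810/31, 147518145/1882444, 442554435/3764888, 442554435/3764888]; denominator coefficients [1, -221415/30362, 211407/15181].
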